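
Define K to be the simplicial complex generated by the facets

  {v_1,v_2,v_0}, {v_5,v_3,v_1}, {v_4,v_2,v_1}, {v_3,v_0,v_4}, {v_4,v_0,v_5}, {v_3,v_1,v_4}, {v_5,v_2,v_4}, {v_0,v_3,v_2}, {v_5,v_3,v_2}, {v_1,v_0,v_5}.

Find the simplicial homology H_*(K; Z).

H_0 = Z,  H_1 = Z/2,  H_2 = 0.

We work with the vertex ordering v_0 < v_1 < v_2 < v_3 < v_4 < v_5. The simplices of K, each written with vertices in increasing order, are:

  0-simplices (6): [v_0], [v_1], [v_2], [v_3], [v_4], [v_5]
  1-simplices (15): (15 of them)
  2-simplices (10): [v_0,v_1,v_2], [v_0,v_1,v_5], [v_0,v_2,v_3], [v_0,v_3,v_4], [v_0,v_4,v_5], [v_1,v_2,v_4], [v_1,v_3,v_4], [v_1,v_3,v_5], [v_2,v_3,v_5], [v_2,v_4,v_5]

giving chain groups C_0 ≅ Z^6, C_1 ≅ Z^15, C_2 ≅ Z^10.

∂_1: C_1 → C_0 sends each edge [p,q] (with p < q) to q − p. For instance
  ∂[v_0,v_1] = [v_1] − [v_0].
As a 6×15 matrix over Z this has rank 5, with invariant factors (1,1,1,1,1).

The boundary map ∂_2: C_2 → C_1 acts by ∂[p,q,r] = [q,r] − [p,r] + [p,q]. For instance
  ∂[v_2,v_4,v_5] = [v_4,v_5] − [v_2,v_5] + [v_2,v_4],
  ∂[v_0,v_1,v_5] = [v_1,v_5] − [v_0,v_5] + [v_0,v_1].
As a 15×10 matrix over Z this has rank 10, with invariant factors (1,1,1,1,1,1,1,1,1,2).

From H_k ≅ ker(∂_k) / im(∂_{k+1}) we obtain:

  H_0: rank C_0 − rank ∂_1 = 6 − 5 = 1, and the invariant factors of ∂_1 are all 1, so H_0 = Z.
  H_1: rank ker ∂_1 − rank ∂_2 = (15 − 5) − 10 = 0, and ∂_2 has invariant factor 2 > 1, so H_1 = Z/2.
  H_2: rank ker ∂_2 − rank ∂_3 = (10 − 10) − 0 = 0, and there is no ∂_3, so H_2 = 0.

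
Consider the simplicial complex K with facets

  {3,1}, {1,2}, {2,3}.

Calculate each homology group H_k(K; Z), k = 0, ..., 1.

Fix the vertex order 1 < 2 < 3 and write every simplex with vertices in increasing order. Then dim K = 1 and the simplices of K are:

  0-simplices (3): [1], [2], [3]
  1-simplices (3): [1,2], [1,3], [2,3]

giving chain groups C_0 ≅ Z^3, C_1 ≅ Z^3.

The boundary map ∂_1: C_1 → C_0 sends each edge [p,q] (with p < q) to q − p.
This gives a 3×3 integer matrix of rank 2; reducing to Smith normal form yields diagonal entries (1,1).

Reading off H_k = ker ∂_k / im ∂_{k+1}:

  H_0: rank C_0 − rank ∂_1 = 3 − 2 = 1, and the invariant factors of ∂_1 are all 1, so H_0 = Z.
  H_1: rank ker ∂_1 − rank ∂_2 = (3 − 2) − 0 = 1, and there is no ∂_2, so H_1 = Z.

As a check, the Euler characteristic is 3 − 3 = 0, which agrees with 1 − 1 = 0.

H_0 ≅ Z,  H_1 ≅ Z.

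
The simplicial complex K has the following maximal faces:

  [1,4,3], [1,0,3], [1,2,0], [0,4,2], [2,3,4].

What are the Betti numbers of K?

b_0 = 1, b_1 = 1, b_2 = 0.

Fix the vertex order 0 < 1 < 2 < 3 < 4 and write every simplex with vertices in increasing order. Then dim K = 2 and the simplices of K are:

  0-simplices (5): [0], [1], [2], [3], [4]
  1-simplices (10): [0,1], [0,2], [0,3], [0,4], [1,2], [1,3], [1,4], [2,3], [2,4], [3,4]
  2-simplices (5): [0,1,2], [0,1,3], [0,2,4], [1,3,4], [2,3,4]

so the chain groups are C_0 ≅ Z^5, C_1 ≅ Z^10, C_2 ≅ Z^5.

Boundary ∂_1: C_1 → C_0 maps an edge to its endpoints' difference, ∂[p,q] = q − p. For instance
  ∂[0,3] = [3] − [0].
As a 5×10 matrix over Z this has rank 4, with invariant factors (1,1,1,1).

∂_2: C_2 → C_1 maps a triangle to the signed sum of its edges. For instance
  ∂[0,2,4] = [2,4] − [0,4] + [0,2],
  ∂[1,3,4] = [3,4] − [1,4] + [1,3].
This gives a 10×5 integer matrix of rank 5; reducing to Smith normal form yields diagonal entries (1,1,1,1,1).

Reading off H_k = ker ∂_k / im ∂_{k+1}:

  H_0: rank C_0 − rank ∂_1 = 5 − 4 = 1, and the invariant factors of ∂_1 are all 1, so H_0 = Z.
  H_1: rank ker ∂_1 − rank ∂_2 = (10 − 4) − 5 = 1, and the invariant factors of ∂_2 are all 1, so H_1 = Z.
  H_2: rank ker ∂_2 − rank ∂_3 = (5 − 5) − 0 = 0, and there is no ∂_3, so H_2 = 0.

As a check, the Euler characteristic is 5 − 10 + 5 = 0, which agrees with 1 − 1 + 0 = 0.
(K is a triangulation of the Möbius band.)

Hence the Betti numbers are b_0 = 1, b_1 = 1, b_2 = 0.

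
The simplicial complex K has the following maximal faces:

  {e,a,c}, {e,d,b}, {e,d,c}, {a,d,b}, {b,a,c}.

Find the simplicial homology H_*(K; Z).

Fix the vertex order a < b < c < d < e and write every simplex with vertices in increasing order. Then dim K = 2 and the simplices of K are:

  0-simplices (5): a, b, c, d, e
  1-simplices (10): ab, ac, ad, ae, bc, bd, be, cd, ce, de
  2-simplices (5): abc, abd, ace, bde, cde

so the chain groups are C_0 ≅ Z^5, C_1 ≅ Z^10, C_2 ≅ Z^5.

The boundary map ∂_1: C_1 → C_0 sends each edge [p,q] (with p < q) to q − p. For instance
  ∂ad = d − a.
As a 5×10 matrix over Z this has rank 4, with invariant factors (1,1,1,1).

Boundary ∂_2: C_2 → C_1 acts by ∂[p,q,r] = [q,r] − [p,r] + [p,q]. For instance
  ∂cde = de − ce + cd,
  ∂abd = bd − ad + ab.
As a 10×5 matrix over Z this has rank 5, with invariant factors (1,1,1,1,1).

Reading off H_k = ker ∂_k / im ∂_{k+1}:

  H_0: rank C_0 − rank ∂_1 = 5 − 4 = 1, and the invariant factors of ∂_1 are all 1, so H_0 = Z.
  H_1: rank ker ∂_1 − rank ∂_2 = (10 − 4) − 5 = 1, and the invariant factors of ∂_2 are all 1, so H_1 = Z.
  H_2: rank ker ∂_2 − rank ∂_3 = (5 − 5) − 0 = 0, and there is no ∂_3, so H_2 = 0.

As a check, the Euler characteristic is 5 − 10 + 5 = 0, which agrees with 1 − 1 + 0 = 0.

H_0 ≅ Z,  H_1 ≅ Z,  H_2 = 0.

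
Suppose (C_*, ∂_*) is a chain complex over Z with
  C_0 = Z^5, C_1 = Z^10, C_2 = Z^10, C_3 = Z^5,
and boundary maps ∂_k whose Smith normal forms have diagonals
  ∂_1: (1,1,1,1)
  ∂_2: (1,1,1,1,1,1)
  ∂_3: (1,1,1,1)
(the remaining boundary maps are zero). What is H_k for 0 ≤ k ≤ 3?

H_0 ≅ Z,  H_1 = 0,  H_2 = 0,  H_3 ≅ Z.

H_0: b_0 = 5 − 0 − 4 = 1; torsion from ∂_1 factors > 1: none. So H_0 ≅ Z.
H_1: b_1 = 10 − 4 − 6 = 0; torsion from ∂_2 factors > 1: none. So H_1 ≅ 0.
H_2: b_2 = 10 − 6 − 4 = 0; torsion from ∂_3 factors > 1: none. So H_2 ≅ 0.
H_3: b_3 = 5 − 4 − 0 = 1; torsion from ∂_4 factors > 1: none. So H_3 ≅ Z.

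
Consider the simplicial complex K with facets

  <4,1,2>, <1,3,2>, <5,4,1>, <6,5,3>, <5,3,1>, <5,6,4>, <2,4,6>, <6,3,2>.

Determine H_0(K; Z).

H_0 = Z.

K has 6 vertices, 12 edges, 8 triangles.
rank ∂_0 = 0, rank ∂_1 = 5 ⇒ b_0 = 6 − 0 − 5 = 1; all invariant factors of ∂_1 are 1 so no torsion. So H_0 ≅ Z.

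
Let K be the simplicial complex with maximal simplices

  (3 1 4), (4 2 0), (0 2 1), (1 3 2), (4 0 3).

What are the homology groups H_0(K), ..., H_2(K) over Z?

H_0 ≅ Z,  H_1 ≅ Z,  H_2 = 0.

Take the total order 0 < 1 < 2 < 3 < 4 on the vertex set. Then K (dimension 2) consists of the simplices:

  0-simplices (5): [0], [1], [2], [3], [4]
  1-simplices (10): [0,1], [0,2], [0,3], [0,4], [1,2], [1,3], [1,4], [2,3], [2,4], [3,4]
  2-simplices (5): [0,1,2], [0,2,4], [0,3,4], [1,2,3], [1,3,4]

Hence C_0 ≅ Z^5, C_1 ≅ Z^10, C_2 ≅ Z^5.

∂_1: C_1 → C_0 is given by ∂[p,q] = [q] − [p]. For instance
  ∂[0,4] = [4] − [0].
The resulting 5×10 matrix has rank 4, and its Smith normal form has invariant factors (1,1,1,1).

The boundary map ∂_2: C_2 → C_1 maps a triangle to the signed sum of its edges. For instance
  ∂[1,3,4] = [3,4] − [1,4] + [1,3],
  ∂[1,2,3] = [2,3] − [1,3] + [1,2].
As a 10×5 matrix over Z this has rank 5, with invariant factors (1,1,1,1,1).

Reading off H_k = ker ∂_k / im ∂_{k+1}:

  H_0: rank C_0 − rank ∂_1 = 5 − 4 = 1, and the invariant factors of ∂_1 are all 1, so H_0 = Z.
  H_1: rank ker ∂_1 − rank ∂_2 = (10 − 4) − 5 = 1, and the invariant factors of ∂_2 are all 1, so H_1 = Z.
  H_2: rank ker ∂_2 − rank ∂_3 = (5 − 5) − 0 = 0, and there is no ∂_3, so H_2 = 0.

As a check, the Euler characteristic is 5 − 10 + 5 = 0, which agrees with 1 − 1 + 0 = 0.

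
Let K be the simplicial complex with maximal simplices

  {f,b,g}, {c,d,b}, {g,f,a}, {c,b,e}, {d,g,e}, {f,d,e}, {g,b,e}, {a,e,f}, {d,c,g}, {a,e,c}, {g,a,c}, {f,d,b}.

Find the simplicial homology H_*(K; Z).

Fix the vertex order a < b < c < d < e < f < g and write every simplex with vertices in increasing order. Then dim K = 2 and the simplices of K are:

  0-simplices (7): a, b, c, d, e, f, g
  1-simplices (18): ac, ae, af, ag, bc, bd, be, bf, bg, cd, ce, cg, de, df, dg, ef, eg, fg
  2-simplices (12): ace, acg, aef, afg, bcd, bce, bdf, beg, bfg, cdg, def, deg

giving chain groups C_0 ≅ Z^7, C_1 ≅ Z^18, C_2 ≅ Z^12.

The boundary map ∂_1: C_1 → C_0 sends each edge [p,q] (with p < q) to q − p. For instance
  ∂ef = f − e.
As a 7×18 matrix over Z this has rank 6, with invariant factors (1,1,1,1,1,1).

∂_2: C_2 → C_1 sends each 2-simplex [p,q,r] to [q,r] − [p,r] + [p,q]. For instance
  ∂bdf = df − bf + bd,
  ∂deg = eg − dg + de.
As a 18×12 matrix over Z this has rank 12, with invariant factors (1,1,1,1,1,1,1,1,1,1,1,2).

Computing H_k = (kernel of ∂_k) / (image of ∂_{k+1}):

  H_0: rank C_0 − rank ∂_1 = 7 − 6 = 1, and the invariant factors of ∂_1 are all 1, so H_0 = Z.
  H_1: rank ker ∂_1 − rank ∂_2 = (18 − 6) − 12 = 0, and ∂_2 has invariant factor 2 > 1, so H_1 = Z/2Z.
  H_2: rank ker ∂_2 − rank ∂_3 = (12 − 12) − 0 = 0, and there is no ∂_3, so H_2 = 0.

(K is a triangulation of the real projective plane RP^2.)

H_0 ≅ Z,  H_1 ≅ Z/2Z,  H_2 = 0.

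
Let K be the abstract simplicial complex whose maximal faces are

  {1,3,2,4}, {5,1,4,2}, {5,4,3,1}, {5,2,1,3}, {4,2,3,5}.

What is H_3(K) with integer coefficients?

We work with the vertex ordering 1 < 2 < 3 < 4 < 5. The simplices of K, each written with vertices in increasing order, are:

  0-simplices (5): [1], [2], [3], [4], [5]
  1-simplices (10): [1,2], [1,3], [1,4], [1,5], [2,3], [2,4], [2,5], [3,4], [3,5], [4,5]
  2-simplices (10): [1,2,3], [1,2,4], [1,2,5], [1,3,4], [1,3,5], [1,4,5], [2,3,4], [2,3,5], [2,4,5], [3,4,5]
  3-simplices (5): [1,2,3,4], [1,2,3,5], [1,2,4,5], [1,3,4,5], [2,3,4,5]

Hence C_0 ≅ Z^5, C_1 ≅ Z^10, C_2 ≅ Z^10, C_3 ≅ Z^5.

Boundary ∂_1: C_1 → C_0 is given by ∂[p,q] = [q] − [p]. For instance
  ∂[2,4] = [4] − [2].
This gives a 5×10 integer matrix of rank 4; reducing to Smith normal form yields diagonal entries (1,1,1,1).

∂_2: C_2 → C_1 acts by ∂[p,q,r] = [q,r] − [p,r] + [p,q]. For instance
  ∂[1,2,5] = [2,5] − [1,5] + [1,2],
  ∂[1,4,5] = [4,5] − [1,5] + [1,4].
As a 10×10 matrix over Z this has rank 6, with invariant factors (1,1,1,1,1,1).

Boundary ∂_3: C_3 → C_2 sends each 3-simplex σ to the alternating sum Σ_i (−1)^i (σ with its i-th vertex removed). For instance
  ∂[1,2,3,4] = [2,3,4] − [1,3,4] + [1,2,4] − [1,2,3],
  ∂[1,2,3,5] = [2,3,5] − [1,3,5] + [1,2,5] − [1,2,3].
As a 10×5 matrix over Z this has rank 4, with invariant factors (1,1,1,1).

From H_k ≅ ker(∂_k) / im(∂_{k+1}) we obtain:

  H_3: rank ker ∂_3 − rank ∂_4 = (5 − 4) − 0 = 1, and there is no ∂_4, so H_3 ≅ Z.

H_3 ≅ Z.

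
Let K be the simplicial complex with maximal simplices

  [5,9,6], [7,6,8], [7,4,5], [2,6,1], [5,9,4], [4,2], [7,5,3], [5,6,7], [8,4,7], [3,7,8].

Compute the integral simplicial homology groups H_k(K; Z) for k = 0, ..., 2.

We work with the vertex ordering 1 < 2 < 3 < 4 < 5 < 6 < 7 < 8 < 9. The simplices of K, each written with vertices in increasing order, are:

  0-simplices (9): [1], [2], [3], [4], [5], [6], [7], [8], [9]
  1-simplices (18): [1,2], [1,6], [2,4], [2,6], [3,5], [3,7], [3,8], [4,5], [4,7], [4,8], [4,9], [5,6], [5,7], [5,9], [6,7], [6,8], [6,9], [7,8]
  2-simplices (9): [1,2,6], [3,5,7], [3,7,8], [4,5,7], [4,5,9], [4,7,8], [5,6,7], [5,6,9], [6,7,8]

Hence C_0 ≅ Z^9, C_1 ≅ Z^18, C_2 ≅ Z^9.

∂_1: C_1 → C_0 sends each edge [p,q] (with p < q) to q − p.
The resulting 9×18 matrix has rank 8, and its Smith normal form has invariant factors (1,1,1,1,1,1,1,1).

Boundary ∂_2: C_2 → C_1 sends each 2-simplex [p,q,r] to [q,r] − [p,r] + [p,q]. For instance
  ∂[3,5,7] = [5,7] − [3,7] + [3,5],
  ∂[4,7,8] = [7,8] − [4,8] + [4,7].
The 18×9 boundary matrix has rank 9 and Smith normal form diag(1,1,1,1,1,1,1,1,1).

Now H_k = ker ∂_k / im ∂_{k+1}, so:

  H_0: rank C_0 − rank ∂_1 = 9 − 8 = 1, and the invariant factors of ∂_1 are all 1, so H_0 = Z.
  H_1: rank ker ∂_1 − rank ∂_2 = (18 − 8) − 9 = 1, and the invariant factors of ∂_2 are all 1, so H_1 = Z.
  H_2: rank ker ∂_2 − rank ∂_3 = (9 − 9) − 0 = 0, and there is no ∂_3, so H_2 = 0.

As a check, the Euler characteristic is 9 − 18 + 9 = 0, which agrees with 1 − 1 + 0 = 0.

H_0 = Z,  H_1 = Z,  H_2 = 0.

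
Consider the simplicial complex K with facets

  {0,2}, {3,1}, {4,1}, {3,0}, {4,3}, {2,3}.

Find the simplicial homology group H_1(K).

Take the total order 0 < 1 < 2 < 3 < 4 on the vertex set. Then K (dimension 1) consists of the simplices:

  0-simplices (5): [0], [1], [2], [3], [4]
  1-simplices (6): [0,2], [0,3], [1,3], [1,4], [2,3], [3,4]

giving chain groups C_0 ≅ Z^5, C_1 ≅ Z^6.

Boundary ∂_1: C_1 → C_0 maps an edge to its endpoints' difference, ∂[p,q] = q − p.
The resulting 5×6 matrix has rank 4, and its Smith normal form has invariant factors (1,1,1,1).

Reading off H_k = ker ∂_k / im ∂_{k+1}:

  H_1: rank ker ∂_1 − rank ∂_2 = (6 − 4) − 0 = 2, and there is no ∂_2, so H_1 = Z^2.

(K is a triangulation of a wedge of 2 circles.)

H_1 = Z^2.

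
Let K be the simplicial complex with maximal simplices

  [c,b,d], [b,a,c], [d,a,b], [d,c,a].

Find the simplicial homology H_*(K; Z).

Take the total order a < b < c < d on the vertex set. Then K (dimension 2) consists of the simplices:

  0-simplices (4): a, b, c, d
  1-simplices (6): ab, ac, ad, bc, bd, cd
  2-simplices (4): abc, abd, acd, bcd

giving chain groups C_0 ≅ Z^4, C_1 ≅ Z^6, C_2 ≅ Z^4.

The boundary map ∂_1: C_1 → C_0 is given by ∂[p,q] = [q] − [p].
As a 4×6 matrix over Z this has rank 3, with invariant factors (1,1,1).

Boundary ∂_2: C_2 → C_1 maps a triangle to the signed sum of its edges. For instance
  ∂acd = cd − ad + ac,
  ∂abd = bd − ad + ab.
This gives a 6×4 integer matrix of rank 3; reducing to Smith normal form yields diagonal entries (1,1,1).

From H_k ≅ ker(∂_k) / im(∂_{k+1}) we obtain:

  H_0: rank C_0 − rank ∂_1 = 4 − 3 = 1, and the invariant factors of ∂_1 are all 1, so H_0 ≅ Z.
  H_1: rank ker ∂_1 − rank ∂_2 = (6 − 3) − 3 = 0, and the invariant factors of ∂_2 are all 1, so H_1 ≅ 0.
  H_2: rank ker ∂_2 − rank ∂_3 = (4 − 3) − 0 = 1, and there is no ∂_3, so H_2 ≅ Z.

As a check, the Euler characteristic is 4 − 6 + 4 = 2, which agrees with 1 − 0 + 1 = 2.

H_0 = Z,  H_1 = 0,  H_2 = Z.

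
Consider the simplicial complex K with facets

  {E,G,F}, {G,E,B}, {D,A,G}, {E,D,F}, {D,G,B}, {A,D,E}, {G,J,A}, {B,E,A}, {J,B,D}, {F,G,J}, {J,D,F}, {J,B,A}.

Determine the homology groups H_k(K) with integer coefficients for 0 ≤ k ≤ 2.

H_0 ≅ Z,  H_1 ≅ Z/2Z,  H_2 = 0.

Take the total order A < B < D < E < F < G < J on the vertex set. Then K (dimension 2) consists of the simplices:

  0-simplices (7): A, B, D, E, F, G, J
  1-simplices (18): AB, AD, AE, AG, AJ, BD, BE, BG, BJ, DE, DF, DG, DJ, EF, EG, FG, FJ, GJ
  2-simplices (12): ABE, ABJ, ADE, ADG, AGJ, BDG, BDJ, BEG, DEF, DFJ, EFG, FGJ

so the chain groups are C_0 ≅ Z^7, C_1 ≅ Z^18, C_2 ≅ Z^12.

Boundary ∂_1: C_1 → C_0 maps an edge to its endpoints' difference, ∂[p,q] = q − p. For instance
  ∂FJ = J − F.
As a 7×18 matrix over Z this has rank 6, with invariant factors (1,1,1,1,1,1).

∂_2: C_2 → C_1 sends each 2-simplex [p,q,r] to [q,r] − [p,r] + [p,q]. For instance
  ∂ADG = DG − AG + AD,
  ∂FGJ = GJ − FJ + FG.
As a 18×12 matrix over Z this has rank 12, with invariant factors (1,1,1,1,1,1,1,1,1,1,1,2).

Now H_k = ker ∂_k / im ∂_{k+1}, so:

  H_0: rank C_0 − rank ∂_1 = 7 − 6 = 1, and the invariant factors of ∂_1 are all 1, so H_0 ≅ Z.
  H_1: rank ker ∂_1 − rank ∂_2 = (18 − 6) − 12 = 0, and ∂_2 has invariant factor 2 > 1, so H_1 ≅ Z/2Z.
  H_2: rank ker ∂_2 − rank ∂_3 = (12 − 12) − 0 = 0, and there is no ∂_3, so H_2 ≅ 0.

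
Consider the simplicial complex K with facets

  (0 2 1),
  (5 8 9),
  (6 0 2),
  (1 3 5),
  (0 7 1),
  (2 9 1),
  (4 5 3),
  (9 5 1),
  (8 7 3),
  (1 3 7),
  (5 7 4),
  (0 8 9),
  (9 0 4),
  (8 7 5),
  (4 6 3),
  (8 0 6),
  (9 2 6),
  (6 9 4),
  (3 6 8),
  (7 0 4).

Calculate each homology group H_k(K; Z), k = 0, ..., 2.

H_0 = Z,  H_1 = Z × Z/2,  H_2 = 0.

Order the vertices as 0 < 1 < 2 < 3 < 4 < 5 < 6 < 7 < 8 < 9. Listing each simplex with vertices in this order, K has dimension 2 with simplices:

  0-simplices (10): [0], [1], [2], [3], [4], [5], [6], [7], [8], [9]
  1-simplices (30): (30 of them)
  2-simplices (20): (20 of them)

so the chain groups are C_0 ≅ Z^10, C_1 ≅ Z^30, C_2 ≅ Z^20.

∂_1: C_1 → C_0 maps an edge to its endpoints' difference, ∂[p,q] = q − p. For instance
  ∂[1,7] = [7] − [1].
As a 10×30 matrix over Z this has rank 9, with invariant factors (1,1,1,1,1,1,1,1,1).

The boundary map ∂_2: C_2 → C_1 acts by ∂[p,q,r] = [q,r] − [p,r] + [p,q]. For instance
  ∂[0,1,7] = [1,7] − [0,7] + [0,1],
  ∂[0,6,8] = [6,8] − [0,8] + [0,6].
As a 30×20 matrix over Z this has rank 20, with invariant factors (1,1,1,1,1,1,1,1,1,1,1,1,1,1,1,1,1,1,1,2).

From H_k ≅ ker(∂_k) / im(∂_{k+1}) we obtain:

  H_0: rank C_0 − rank ∂_1 = 10 − 9 = 1, and the invariant factors of ∂_1 are all 1, so H_0 = Z.
  H_1: rank ker ∂_1 − rank ∂_2 = (30 − 9) − 20 = 1, and ∂_2 has invariant factor 2 > 1, so H_1 = Z × Z/2.
  H_2: rank ker ∂_2 − rank ∂_3 = (20 − 20) − 0 = 0, and there is no ∂_3, so H_2 = 0.

As a check, the Euler characteristic is 10 − 30 + 20 = 0, which agrees with 1 − 1 + 0 = 0.
(K is a triangulation of the Klein bottle.)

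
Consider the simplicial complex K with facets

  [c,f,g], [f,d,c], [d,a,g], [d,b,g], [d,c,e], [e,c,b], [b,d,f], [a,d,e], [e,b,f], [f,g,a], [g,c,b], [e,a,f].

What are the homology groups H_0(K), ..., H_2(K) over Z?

H_0 = Z,  H_1 = Z/2Z,  H_2 = 0.

Order the vertices as a < b < c < d < e < f < g. Listing each simplex with vertices in this order, K has dimension 2 with simplices:

  0-simplices (7): a, b, c, d, e, f, g
  1-simplices (18): ad, ae, af, ag, bc, bd, be, bf, bg, cd, ce, cf, cg, de, df, dg, ef, fg
  2-simplices (12): ade, adg, aef, afg, bce, bcg, bdf, bdg, bef, cde, cdf, cfg

so the chain groups are C_0 ≅ Z^7, C_1 ≅ Z^18, C_2 ≅ Z^12.

Boundary ∂_1: C_1 → C_0 sends each edge [p,q] (with p < q) to q − p. For instance
  ∂cd = d − c.
The 7×18 boundary matrix has rank 6 and Smith normal form diag(1,1,1,1,1,1).

The boundary map ∂_2: C_2 → C_1 acts by ∂[p,q,r] = [q,r] − [p,r] + [p,q]. For instance
  ∂bdf = df − bf + bd,
  ∂cdf = df − cf + cd.
This gives a 18×12 integer matrix of rank 12; reducing to Smith normal form yields diagonal entries (1,1,1,1,1,1,1,1,1,1,1,2).

Reading off H_k = ker ∂_k / im ∂_{k+1}:

  H_0: rank C_0 − rank ∂_1 = 7 − 6 = 1, and the invariant factors of ∂_1 are all 1, so H_0 = Z.
  H_1: rank ker ∂_1 − rank ∂_2 = (18 − 6) − 12 = 0, and ∂_2 has invariant factor 2 > 1, so H_1 = Z/2Z.
  H_2: rank ker ∂_2 − rank ∂_3 = (12 − 12) − 0 = 0, and there is no ∂_3, so H_2 = 0.

As a check, the Euler characteristic is 7 − 18 + 12 = 1, which agrees with 1 − 0 + 0 = 1.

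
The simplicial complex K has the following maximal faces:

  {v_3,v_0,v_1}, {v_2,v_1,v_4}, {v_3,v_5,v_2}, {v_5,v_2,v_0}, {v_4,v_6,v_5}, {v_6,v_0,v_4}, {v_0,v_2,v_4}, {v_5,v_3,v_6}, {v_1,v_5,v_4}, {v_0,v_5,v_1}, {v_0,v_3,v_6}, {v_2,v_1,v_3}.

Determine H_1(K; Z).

H_1 = Z_2.

Order the vertices as v_0 < v_1 < v_2 < v_3 < v_4 < v_5 < v_6. Listing each simplex with vertices in this order, K has dimension 2 with simplices:

  0-simplices (7): [v_0], [v_1], [v_2], [v_3], [v_4], [v_5], [v_6]
  1-simplices (18): (18 of them)
  2-simplices (12): (12 of them)

so the chain groups are C_0 ≅ Z^7, C_1 ≅ Z^18, C_2 ≅ Z^12.

∂_1: C_1 → C_0 maps an edge to its endpoints' difference, ∂[p,q] = q − p.
As a 7×18 matrix over Z this has rank 6, with invariant factors (1,1,1,1,1,1).

∂_2: C_2 → C_1 maps a triangle to the signed sum of its edges. For instance
  ∂[v_0,v_1,v_5] = [v_1,v_5] − [v_0,v_5] + [v_0,v_1],
  ∂[v_3,v_5,v_6] = [v_5,v_6] − [v_3,v_6] + [v_3,v_5].
As a 18×12 matrix over Z this has rank 12, with invariant factors (1,1,1,1,1,1,1,1,1,1,1,2).

Reading off H_k = ker ∂_k / im ∂_{k+1}:

  H_1: rank ker ∂_1 − rank ∂_2 = (18 − 6) − 12 = 0, and ∂_2 has invariant factor 2 > 1, so H_1 ≅ Z_2.

(K is a triangulation of the real projective plane RP^2.)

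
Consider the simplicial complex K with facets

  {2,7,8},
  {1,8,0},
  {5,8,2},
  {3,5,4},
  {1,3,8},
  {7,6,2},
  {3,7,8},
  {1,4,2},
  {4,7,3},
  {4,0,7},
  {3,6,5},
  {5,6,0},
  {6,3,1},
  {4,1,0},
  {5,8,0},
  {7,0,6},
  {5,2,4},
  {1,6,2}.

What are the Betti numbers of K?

Order the vertices as 0 < 1 < 2 < 3 < 4 < 5 < 6 < 7 < 8. Listing each simplex with vertices in this order, K has dimension 2 with simplices:

  0-simplices (9): [0], [1], [2], [3], [4], [5], [6], [7], [8]
  1-simplices (27): (27 of them)
  2-simplices (18): [0,1,4], [0,1,8], [0,4,7], [0,5,6], [0,5,8], [0,6,7], [1,2,4], [1,2,6], [1,3,6], [1,3,8], [2,4,5], [2,5,8], [2,6,7], [2,7,8], [3,4,5], [3,4,7], [3,5,6], [3,7,8]

Hence C_0 ≅ Z^9, C_1 ≅ Z^27, C_2 ≅ Z^18.

Boundary ∂_1: C_1 → C_0 is given by ∂[p,q] = [q] − [p]. For instance
  ∂[2,5] = [5] − [2].
This gives a 9×27 integer matrix of rank 8; reducing to Smith normal form yields diagonal entries (1,1,1,1,1,1,1,1).

∂_2: C_2 → C_1 sends each 2-simplex [p,q,r] to [q,r] − [p,r] + [p,q]. For instance
  ∂[2,6,7] = [6,7] − [2,7] + [2,6],
  ∂[3,4,5] = [4,5] − [3,5] + [3,4].
The resulting 27×18 matrix has rank 17, and its Smith normal form has invariant factors (1,1,1,1,1,1,1,1,1,1,1,1,1,1,1,1,1).

From H_k ≅ ker(∂_k) / im(∂_{k+1}) we obtain:

  H_0: rank C_0 − rank ∂_1 = 9 − 8 = 1, and the invariant factors of ∂_1 are all 1, so H_0 ≅ Z.
  H_1: rank ker ∂_1 − rank ∂_2 = (27 − 8) − 17 = 2, and the invariant factors of ∂_2 are all 1, so H_1 ≅ Z^2.
  H_2: rank ker ∂_2 − rank ∂_3 = (18 − 17) − 0 = 1, and there is no ∂_3, so H_2 ≅ Z.

As a check, the Euler characteristic is 9 − 27 + 18 = 0, which agrees with 1 − 2 + 1 = 0.

Hence the Betti numbers are b_0 = 1, b_1 = 2, b_2 = 1.

b_0 = 1, b_1 = 2, b_2 = 1.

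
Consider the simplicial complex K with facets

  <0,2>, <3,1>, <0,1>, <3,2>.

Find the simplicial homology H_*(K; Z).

Take the total order 0 < 1 < 2 < 3 on the vertex set. Then K (dimension 1) consists of the simplices:

  0-simplices (4): [0], [1], [2], [3]
  1-simplices (4): [0,1], [0,2], [1,3], [2,3]

Hence C_0 ≅ Z^4, C_1 ≅ Z^4.

∂_1: C_1 → C_0 maps an edge to its endpoints' difference, ∂[p,q] = q − p.
As a 4×4 matrix over Z this has rank 3, with invariant factors (1,1,1).

Reading off H_k = ker ∂_k / im ∂_{k+1}:

  H_0: rank C_0 − rank ∂_1 = 4 − 3 = 1, and the invariant factors of ∂_1 are all 1, so H_0 ≅ Z.
  H_1: rank ker ∂_1 − rank ∂_2 = (4 − 3) − 0 = 1, and there is no ∂_2, so H_1 ≅ Z.

H_0 ≅ Z,  H_1 ≅ Z.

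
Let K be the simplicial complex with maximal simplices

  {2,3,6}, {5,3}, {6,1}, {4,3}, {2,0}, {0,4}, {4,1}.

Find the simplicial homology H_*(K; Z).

Order the vertices as 0 < 1 < 2 < 3 < 4 < 5 < 6. Listing each simplex with vertices in this order, K has dimension 2 with simplices:

  0-simplices (7): [0], [1], [2], [3], [4], [5], [6]
  1-simplices (9): [0,2], [0,4], [1,4], [1,6], [2,3], [2,6], [3,4], [3,5], [3,6]
  2-simplices (1): [2,3,6]

so the chain groups are C_0 ≅ Z^7, C_1 ≅ Z^9, C_2 ≅ Z^1.

∂_1: C_1 → C_0 sends each edge [p,q] (with p < q) to q − p.
The 7×9 boundary matrix has rank 6 and Smith normal form diag(1,1,1,1,1,1).

∂_2: C_2 → C_1 acts by ∂[p,q,r] = [q,r] − [p,r] + [p,q]. For instance
  ∂[2,3,6] = [3,6] − [2,6] + [2,3].
As a 9×1 matrix over Z this has rank 1, with invariant factors (1).

Computing H_k = (kernel of ∂_k) / (image of ∂_{k+1}):

  H_0: rank C_0 − rank ∂_1 = 7 − 6 = 1, and the invariant factors of ∂_1 are all 1, so H_0 = Z.
  H_1: rank ker ∂_1 − rank ∂_2 = (9 − 6) − 1 = 2, and the invariant factors of ∂_2 are all 1, so H_1 = Z^2.
  H_2: rank ker ∂_2 − rank ∂_3 = (1 − 1) − 0 = 0, and there is no ∂_3, so H_2 = 0.

H_0 = Z,  H_1 = Z^2,  H_2 = 0.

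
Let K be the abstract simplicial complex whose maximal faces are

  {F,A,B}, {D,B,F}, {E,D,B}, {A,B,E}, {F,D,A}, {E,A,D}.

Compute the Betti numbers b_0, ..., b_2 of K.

b_0 = 1, b_1 = 0, b_2 = 1.

Take the total order A < B < D < E < F on the vertex set. Then K (dimension 2) consists of the simplices:

  0-simplices (5): A, B, D, E, F
  1-simplices (9): AB, AD, AE, AF, BD, BE, BF, DE, DF
  2-simplices (6): ABE, ABF, ADE, ADF, BDE, BDF

so the chain groups are C_0 ≅ Z^5, C_1 ≅ Z^9, C_2 ≅ Z^6.

∂_1: C_1 → C_0 sends each edge [p,q] (with p < q) to q − p. For instance
  ∂BE = E − B.
The resulting 5×9 matrix has rank 4, and its Smith normal form has invariant factors (1,1,1,1).

The boundary map ∂_2: C_2 → C_1 sends each 2-simplex [p,q,r] to [q,r] − [p,r] + [p,q]. For instance
  ∂BDE = DE − BE + BD,
  ∂BDF = DF − BF + BD.
The 9×6 boundary matrix has rank 5 and Smith normal form diag(1,1,1,1,1).

Now H_k = ker ∂_k / im ∂_{k+1}, so:

  H_0: rank C_0 − rank ∂_1 = 5 − 4 = 1, and the invariant factors of ∂_1 are all 1, so H_0 ≅ Z.
  H_1: rank ker ∂_1 − rank ∂_2 = (9 − 4) − 5 = 0, and the invariant factors of ∂_2 are all 1, so H_1 ≅ 0.
  H_2: rank ker ∂_2 − rank ∂_3 = (6 − 5) − 0 = 1, and there is no ∂_3, so H_2 ≅ Z.

Hence the Betti numbers are b_0 = 1, b_1 = 0, b_2 = 1.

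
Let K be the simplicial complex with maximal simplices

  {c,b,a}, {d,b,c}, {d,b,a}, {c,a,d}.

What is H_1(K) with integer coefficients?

Order the vertices as a < b < c < d. Listing each simplex with vertices in this order, K has dimension 2 with simplices:

  0-simplices (4): a, b, c, d
  1-simplices (6): ab, ac, ad, bc, bd, cd
  2-simplices (4): abc, abd, acd, bcd

so the chain groups are C_0 ≅ Z^4, C_1 ≅ Z^6, C_2 ≅ Z^4.

∂_1: C_1 → C_0 is given by ∂[p,q] = [q] − [p]. For instance
  ∂bc = c − b.
As a 4×6 matrix over Z this has rank 3, with invariant factors (1,1,1).

The boundary map ∂_2: C_2 → C_1 acts by ∂[p,q,r] = [q,r] − [p,r] + [p,q]. For instance
  ∂acd = cd − ad + ac,
  ∂bcd = cd − bd + bc.
This gives a 6×4 integer matrix of rank 3; reducing to Smith normal form yields diagonal entries (1,1,1).

Now H_k = ker ∂_k / im ∂_{k+1}, so:

  H_1: rank ker ∂_1 − rank ∂_2 = (6 − 3) − 3 = 0, and the invariant factors of ∂_2 are all 1, so H_1 ≅ 0.

(K is a triangulation of the 2-sphere S^2.)

H_1 = 0.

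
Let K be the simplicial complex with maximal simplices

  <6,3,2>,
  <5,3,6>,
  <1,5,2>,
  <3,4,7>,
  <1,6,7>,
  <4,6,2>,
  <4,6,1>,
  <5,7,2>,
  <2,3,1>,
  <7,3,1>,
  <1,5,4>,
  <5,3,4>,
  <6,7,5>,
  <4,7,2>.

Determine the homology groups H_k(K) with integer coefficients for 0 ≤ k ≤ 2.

H_0 ≅ Z,  H_1 ≅ Z^2,  H_2 ≅ Z.

K has 7 vertices, 21 edges, 14 triangles.
rank ∂_0 = 0, rank ∂_1 = 6 ⇒ b_0 = 7 − 0 − 6 = 1; all invariant factors of ∂_1 are 1 so no torsion. So H_0 = Z.
rank ∂_1 = 6, rank ∂_2 = 13 ⇒ b_1 = 21 − 6 − 13 = 2; all invariant factors of ∂_2 are 1 so no torsion. So H_1 = Z^2.
rank ∂_2 = 13, rank ∂_3 = 0 ⇒ b_2 = 14 − 13 − 0 = 1. So H_2 = Z.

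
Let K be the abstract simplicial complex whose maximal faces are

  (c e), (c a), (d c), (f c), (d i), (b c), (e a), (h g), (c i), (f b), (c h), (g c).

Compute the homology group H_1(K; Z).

H_1 ≅ Z^4.

K has 9 vertices, 12 edges.
rank ∂_1 = 8, rank ∂_2 = 0 ⇒ b_1 = 12 − 8 − 0 = 4. So H_1 = Z^4.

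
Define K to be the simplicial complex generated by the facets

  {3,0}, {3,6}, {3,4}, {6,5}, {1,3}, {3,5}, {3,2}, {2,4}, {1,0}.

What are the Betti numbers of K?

b_0 = 1, b_1 = 3.

Fix the vertex order 0 < 1 < 2 < 3 < 4 < 5 < 6 and write every simplex with vertices in increasing order. Then dim K = 1 and the simplices of K are:

  0-simplices (7): [0], [1], [2], [3], [4], [5], [6]
  1-simplices (9): [0,1], [0,3], [1,3], [2,3], [2,4], [3,4], [3,5], [3,6], [5,6]

Hence C_0 ≅ Z^7, C_1 ≅ Z^9.

∂_1: C_1 → C_0 is given by ∂[p,q] = [q] − [p]. For instance
  ∂[3,6] = [6] − [3].
The resulting 7×9 matrix has rank 6, and its Smith normal form has invariant factors (1,1,1,1,1,1).

Reading off H_k = ker ∂_k / im ∂_{k+1}:

  H_0: rank C_0 − rank ∂_1 = 7 − 6 = 1, and the invariant factors of ∂_1 are all 1, so H_0 ≅ Z.
  H_1: rank ker ∂_1 − rank ∂_2 = (9 − 6) − 0 = 3, and there is no ∂_2, so H_1 ≅ Z^3.

(K is a triangulation of a wedge of 3 circles.)

Hence the Betti numbers are b_0 = 1, b_1 = 3.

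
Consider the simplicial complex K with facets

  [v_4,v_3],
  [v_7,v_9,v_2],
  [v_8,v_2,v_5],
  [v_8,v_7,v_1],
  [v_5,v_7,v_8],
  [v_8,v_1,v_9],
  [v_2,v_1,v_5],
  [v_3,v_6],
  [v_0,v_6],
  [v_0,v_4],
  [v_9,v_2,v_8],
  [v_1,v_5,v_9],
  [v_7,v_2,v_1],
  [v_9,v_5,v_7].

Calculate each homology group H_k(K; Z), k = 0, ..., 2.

Take the total order v_0 < v_1 < v_2 < v_3 < v_4 < v_5 < v_6 < v_7 < v_8 < v_9 on the vertex set. Then K (dimension 2) consists of the simplices:

  0-simplices (10): [v_0], [v_1], [v_2], [v_3], [v_4], [v_5], [v_6], [v_7], [v_8], [v_9]
  1-simplices (19): (19 of them)
  2-simplices (10): [v_1,v_2,v_5], [v_1,v_2,v_7], [v_1,v_5,v_9], [v_1,v_7,v_8], [v_1,v_8,v_9], [v_2,v_5,v_8], [v_2,v_7,v_9], [v_2,v_8,v_9], [v_5,v_7,v_8], [v_5,v_7,v_9]

Hence C_0 ≅ Z^10, C_1 ≅ Z^19, C_2 ≅ Z^10.

The boundary map ∂_1: C_1 → C_0 maps an edge to its endpoints' difference, ∂[p,q] = q − p. For instance
  ∂[v_7,v_9] = [v_9] − [v_7].
The 10×19 boundary matrix has rank 8 and Smith normal form diag(1,1,1,1,1,1,1,1).

The boundary map ∂_2: C_2 → C_1 acts by ∂[p,q,r] = [q,r] − [p,r] + [p,q]. For instance
  ∂[v_1,v_2,v_5] = [v_2,v_5] − [v_1,v_5] + [v_1,v_2],
  ∂[v_5,v_7,v_9] = [v_7,v_9] − [v_5,v_9] + [v_5,v_7].
The resulting 19×10 matrix has rank 10, and its Smith normal form has invariant factors (1,1,1,1,1,1,1,1,1,2).

From H_k ≅ ker(∂_k) / im(∂_{k+1}) we obtain:

  H_0: rank C_0 − rank ∂_1 = 10 − 8 = 2, and the invariant factors of ∂_1 are all 1, so H_0 = Z^2.
  H_1: rank ker ∂_1 − rank ∂_2 = (19 − 8) − 10 = 1, and ∂_2 has invariant factor 2 > 1, so H_1 = Z ⊕ Z/2.
  H_2: rank ker ∂_2 − rank ∂_3 = (10 − 10) − 0 = 0, and there is no ∂_3, so H_2 = 0.

H_0 ≅ Z^2,  H_1 ≅ Z ⊕ Z/2,  H_2 = 0.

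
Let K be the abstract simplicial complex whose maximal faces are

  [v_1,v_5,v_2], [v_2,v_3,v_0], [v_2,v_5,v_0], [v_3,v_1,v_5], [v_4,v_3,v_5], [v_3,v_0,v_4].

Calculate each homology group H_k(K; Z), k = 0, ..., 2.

Fix the vertex order v_0 < v_1 < v_2 < v_3 < v_4 < v_5 and write every simplex with vertices in increasing order. Then dim K = 2 and the simplices of K are:

  0-simplices (6): [v_0], [v_1], [v_2], [v_3], [v_4], [v_5]
  1-simplices (12): [v_0,v_2], [v_0,v_3], [v_0,v_4], [v_0,v_5], [v_1,v_2], [v_1,v_3], [v_1,v_5], [v_2,v_3], [v_2,v_5], [v_3,v_4], [v_3,v_5], [v_4,v_5]
  2-simplices (6): [v_0,v_2,v_3], [v_0,v_2,v_5], [v_0,v_3,v_4], [v_1,v_2,v_5], [v_1,v_3,v_5], [v_3,v_4,v_5]

Hence C_0 ≅ Z^6, C_1 ≅ Z^12, C_2 ≅ Z^6.

The boundary map ∂_1: C_1 → C_0 sends each edge [p,q] (with p < q) to q − p. For instance
  ∂[v_3,v_4] = [v_4] − [v_3].
The resulting 6×12 matrix has rank 5, and its Smith normal form has invariant factors (1,1,1,1,1).

The boundary map ∂_2: C_2 → C_1 sends each 2-simplex [p,q,r] to [q,r] − [p,r] + [p,q]. For instance
  ∂[v_0,v_2,v_3] = [v_2,v_3] − [v_0,v_3] + [v_0,v_2],
  ∂[v_0,v_2,v_5] = [v_2,v_5] − [v_0,v_5] + [v_0,v_2].
The resulting 12×6 matrix has rank 6, and its Smith normal form has invariant factors (1,1,1,1,1,1).

Now H_k = ker ∂_k / im ∂_{k+1}, so:

  H_0: rank C_0 − rank ∂_1 = 6 − 5 = 1, and the invariant factors of ∂_1 are all 1, so H_0 ≅ Z.
  H_1: rank ker ∂_1 − rank ∂_2 = (12 − 5) − 6 = 1, and the invariant factors of ∂_2 are all 1, so H_1 ≅ Z.
  H_2: rank ker ∂_2 − rank ∂_3 = (6 − 6) − 0 = 0, and there is no ∂_3, so H_2 ≅ 0.

As a check, the Euler characteristic is 6 − 12 + 6 = 0, which agrees with 1 − 1 + 0 = 0.
(K is a triangulation of the cylinder S^1 x I.)

H_0 ≅ Z,  H_1 ≅ Z,  H_2 = 0.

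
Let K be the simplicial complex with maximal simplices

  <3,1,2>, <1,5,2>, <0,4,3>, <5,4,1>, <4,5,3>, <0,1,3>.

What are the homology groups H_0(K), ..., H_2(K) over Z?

Take the total order 0 < 1 < 2 < 3 < 4 < 5 on the vertex set. Then K (dimension 2) consists of the simplices:

  0-simplices (6): [0], [1], [2], [3], [4], [5]
  1-simplices (12): [0,1], [0,3], [0,4], [1,2], [1,3], [1,4], [1,5], [2,3], [2,5], [3,4], [3,5], [4,5]
  2-simplices (6): [0,1,3], [0,3,4], [1,2,3], [1,2,5], [1,4,5], [3,4,5]

giving chain groups C_0 ≅ Z^6, C_1 ≅ Z^12, C_2 ≅ Z^6.

∂_1: C_1 → C_0 maps an edge to its endpoints' difference, ∂[p,q] = q − p. For instance
  ∂[0,3] = [3] − [0].
This gives a 6×12 integer matrix of rank 5; reducing to Smith normal form yields diagonal entries (1,1,1,1,1).

The boundary map ∂_2: C_2 → C_1 maps a triangle to the signed sum of its edges. For instance
  ∂[1,4,5] = [4,5] − [1,5] + [1,4],
  ∂[3,4,5] = [4,5] − [3,5] + [3,4].
As a 12×6 matrix over Z this has rank 6, with invariant factors (1,1,1,1,1,1).

Reading off H_k = ker ∂_k / im ∂_{k+1}:

  H_0: rank C_0 − rank ∂_1 = 6 − 5 = 1, and the invariant factors of ∂_1 are all 1, so H_0 = Z.
  H_1: rank ker ∂_1 − rank ∂_2 = (12 − 5) − 6 = 1, and the invariant factors of ∂_2 are all 1, so H_1 = Z.
  H_2: rank ker ∂_2 − rank ∂_3 = (6 − 6) − 0 = 0, and there is no ∂_3, so H_2 = 0.

(K is a triangulation of the cylinder S^1 x I.)

H_0 = Z,  H_1 = Z,  H_2 = 0.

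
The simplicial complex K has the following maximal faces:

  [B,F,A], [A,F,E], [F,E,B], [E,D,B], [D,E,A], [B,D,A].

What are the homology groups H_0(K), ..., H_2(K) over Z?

Order the vertices as A < B < D < E < F. Listing each simplex with vertices in this order, K has dimension 2 with simplices:

  0-simplices (5): A, B, D, E, F
  1-simplices (9): AB, AD, AE, AF, BD, BE, BF, DE, EF
  2-simplices (6): ABD, ABF, ADE, AEF, BDE, BEF

so the chain groups are C_0 ≅ Z^5, C_1 ≅ Z^9, C_2 ≅ Z^6.

∂_1: C_1 → C_0 is given by ∂[p,q] = [q] − [p].
This gives a 5×9 integer matrix of rank 4; reducing to Smith normal form yields diagonal entries (1,1,1,1).

∂_2: C_2 → C_1 acts by ∂[p,q,r] = [q,r] − [p,r] + [p,q]. For instance
  ∂ABD = BD − AD + AB,
  ∂BDE = DE − BE + BD.
The resulting 9×6 matrix has rank 5, and its Smith normal form has invariant factors (1,1,1,1,1).

Computing H_k = (kernel of ∂_k) / (image of ∂_{k+1}):

  H_0: rank C_0 − rank ∂_1 = 5 − 4 = 1, and the invariant factors of ∂_1 are all 1, so H_0 ≅ Z.
  H_1: rank ker ∂_1 − rank ∂_2 = (9 − 4) − 5 = 0, and the invariant factors of ∂_2 are all 1, so H_1 ≅ 0.
  H_2: rank ker ∂_2 − rank ∂_3 = (6 − 5) − 0 = 1, and there is no ∂_3, so H_2 ≅ Z.

As a check, the Euler characteristic is 5 − 9 + 6 = 2, which agrees with 1 − 0 + 1 = 2.

H_0 = Z,  H_1 = 0,  H_2 = Z.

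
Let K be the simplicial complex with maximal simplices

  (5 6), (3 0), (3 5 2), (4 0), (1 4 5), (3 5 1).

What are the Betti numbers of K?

b_0 = 1, b_1 = 1, b_2 = 0.

We work with the vertex ordering 0 < 1 < 2 < 3 < 4 < 5 < 6. The simplices of K, each written with vertices in increasing order, are:

  0-simplices (7): [0], [1], [2], [3], [4], [5], [6]
  1-simplices (10): [0,3], [0,4], [1,3], [1,4], [1,5], [2,3], [2,5], [3,5], [4,5], [5,6]
  2-simplices (3): [1,3,5], [1,4,5], [2,3,5]

so the chain groups are C_0 ≅ Z^7, C_1 ≅ Z^10, C_2 ≅ Z^3.

Boundary ∂_1: C_1 → C_0 sends each edge [p,q] (with p < q) to q − p. For instance
  ∂[5,6] = [6] − [5].
As a 7×10 matrix over Z this has rank 6, with invariant factors (1,1,1,1,1,1).

Boundary ∂_2: C_2 → C_1 sends each 2-simplex [p,q,r] to [q,r] − [p,r] + [p,q]. For instance
  ∂[2,3,5] = [3,5] − [2,5] + [2,3],
  ∂[1,4,5] = [4,5] − [1,5] + [1,4].
The resulting 10×3 matrix has rank 3, and its Smith normal form has invariant factors (1,1,1).

Now H_k = ker ∂_k / im ∂_{k+1}, so:

  H_0: rank C_0 − rank ∂_1 = 7 − 6 = 1, and the invariant factors of ∂_1 are all 1, so H_0 = Z.
  H_1: rank ker ∂_1 − rank ∂_2 = (10 − 6) − 3 = 1, and the invariant factors of ∂_2 are all 1, so H_1 = Z.
  H_2: rank ker ∂_2 − rank ∂_3 = (3 − 3) − 0 = 0, and there is no ∂_3, so H_2 = 0.

As a check, the Euler characteristic is 7 − 10 + 3 = 0, which agrees with 1 − 1 + 0 = 0.

Hence the Betti numbers are b_0 = 1, b_1 = 1, b_2 = 0.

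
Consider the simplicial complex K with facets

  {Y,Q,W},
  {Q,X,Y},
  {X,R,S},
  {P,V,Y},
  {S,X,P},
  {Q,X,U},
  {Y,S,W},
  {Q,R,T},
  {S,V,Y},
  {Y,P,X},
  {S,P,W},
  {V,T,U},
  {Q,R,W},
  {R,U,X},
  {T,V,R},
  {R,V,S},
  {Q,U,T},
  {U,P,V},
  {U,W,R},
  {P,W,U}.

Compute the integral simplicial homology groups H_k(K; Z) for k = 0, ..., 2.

Take the total order P < Q < R < S < T < U < V < W < X < Y on the vertex set. Then K (dimension 2) consists of the simplices:

  0-simplices (10): P, Q, R, S, T, U, V, W, X, Y
  1-simplices (30): PS, PU, PV, PW, PX, PY, QR, QT, QU, QW, QX, QY, RS, RT, RU, RV, RW, RX, SV, SW, SX, SY, TU, TV, UV, UW, UX, VY, WY, XY
  2-simplices (20): PSW, PSX, PUV, PUW, PVY, PXY, QRT, QRW, QTU, QUX, QWY, QXY, RSV, RSX, RTV, RUW, RUX, SVY, SWY, TUV

Hence C_0 ≅ Z^10, C_1 ≅ Z^30, C_2 ≅ Z^20.

∂_1: C_1 → C_0 is given by ∂[p,q] = [q] − [p]. For instance
  ∂RV = V − R.
The resulting 10×30 matrix has rank 9, and its Smith normal form has invariant factors (1,1,1,1,1,1,1,1,1).

Boundary ∂_2: C_2 → C_1 acts by ∂[p,q,r] = [q,r] − [p,r] + [p,q]. For instance
  ∂PSW = SW − PW + PS,
  ∂QRT = RT − QT + QR.
The resulting 30×20 matrix has rank 20, and its Smith normal form has invariant factors (1,1,1,1,1,1,1,1,1,1,1,1,1,1,1,1,1,1,1,2).

From H_k ≅ ker(∂_k) / im(∂_{k+1}) we obtain:

  H_0: rank C_0 − rank ∂_1 = 10 − 9 = 1, and the invariant factors of ∂_1 are all 1, so H_0 ≅ Z.
  H_1: rank ker ∂_1 − rank ∂_2 = (30 − 9) − 20 = 1, and ∂_2 has invariant factor 2 > 1, so H_1 ≅ Z ⊕ Z_2.
  H_2: rank ker ∂_2 − rank ∂_3 = (20 − 20) − 0 = 0, and there is no ∂_3, so H_2 ≅ 0.

As a check, the Euler characteristic is 10 − 30 + 20 = 0, which agrees with 1 − 1 + 0 = 0.
(K is a triangulation of the Klein bottle.)

H_0 ≅ Z,  H_1 ≅ Z ⊕ Z_2,  H_2 = 0.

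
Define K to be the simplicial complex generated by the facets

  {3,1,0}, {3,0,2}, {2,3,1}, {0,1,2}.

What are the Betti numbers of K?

Take the total order 0 < 1 < 2 < 3 on the vertex set. Then K (dimension 2) consists of the simplices:

  0-simplices (4): [0], [1], [2], [3]
  1-simplices (6): [0,1], [0,2], [0,3], [1,2], [1,3], [2,3]
  2-simplices (4): [0,1,2], [0,1,3], [0,2,3], [1,2,3]

Hence C_0 ≅ Z^4, C_1 ≅ Z^6, C_2 ≅ Z^4.

∂_1: C_1 → C_0 maps an edge to its endpoints' difference, ∂[p,q] = q − p. For instance
  ∂[2,3] = [3] − [2].
The 4×6 boundary matrix has rank 3 and Smith normal form diag(1,1,1).

Boundary ∂_2: C_2 → C_1 acts by ∂[p,q,r] = [q,r] − [p,r] + [p,q]. For instance
  ∂[0,1,3] = [1,3] − [0,3] + [0,1],
  ∂[0,1,2] = [1,2] − [0,2] + [0,1].
This gives a 6×4 integer matrix of rank 3; reducing to Smith normal form yields diagonal entries (1,1,1).

From H_k ≅ ker(∂_k) / im(∂_{k+1}) we obtain:

  H_0: rank C_0 − rank ∂_1 = 4 − 3 = 1, and the invariant factors of ∂_1 are all 1, so H_0 = Z.
  H_1: rank ker ∂_1 − rank ∂_2 = (6 − 3) − 3 = 0, and the invariant factors of ∂_2 are all 1, so H_1 = 0.
  H_2: rank ker ∂_2 − rank ∂_3 = (4 − 3) − 0 = 1, and there is no ∂_3, so H_2 = Z.

As a check, the Euler characteristic is 4 − 6 + 4 = 2, which agrees with 1 − 0 + 1 = 2.

Hence the Betti numbers are b_0 = 1, b_1 = 0, b_2 = 1.

b_0 = 1, b_1 = 0, b_2 = 1.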